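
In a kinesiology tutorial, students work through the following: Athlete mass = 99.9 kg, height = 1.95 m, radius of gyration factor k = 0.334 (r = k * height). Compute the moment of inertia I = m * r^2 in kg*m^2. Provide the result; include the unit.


r = k * height = 0.334 * 1.95 = 0.6513 m
r^2 = 0.6513^2 = 0.424192
I = 99.9 * 0.424192 = 42.377 kg*m^2

42.377 kg*m^2


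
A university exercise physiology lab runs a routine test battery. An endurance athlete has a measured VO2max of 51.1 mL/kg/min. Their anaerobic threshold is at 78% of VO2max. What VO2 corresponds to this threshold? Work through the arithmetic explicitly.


Anaerobic threshold VO2 = VO2max * 78%
= 51.1 * 0.78
= 39.86 mL/kg/min

39.86 mL/kg/min


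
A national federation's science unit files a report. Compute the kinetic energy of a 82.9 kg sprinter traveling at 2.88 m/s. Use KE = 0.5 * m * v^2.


Velocity squared = 8.2944
KE = 0.5 * 82.9 * 8.2944 = 343.8 J

343.8 J


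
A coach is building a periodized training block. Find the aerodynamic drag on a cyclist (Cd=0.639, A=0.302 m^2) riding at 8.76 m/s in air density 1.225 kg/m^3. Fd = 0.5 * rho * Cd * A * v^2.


Fd = 0.5 * 1.225 * 0.639 * 0.302 * 8.76^2
= 0.5 * 1.225 * 0.639 * 0.302 * 76.7376
= 9.07 N

9.07 N


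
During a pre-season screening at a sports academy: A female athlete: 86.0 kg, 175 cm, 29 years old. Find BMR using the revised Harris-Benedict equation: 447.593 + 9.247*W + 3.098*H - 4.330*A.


Intercept = 447.593
Weight contribution = 9.247 * 86.0 = 795.242
Height contribution = 3.098 * 175 = 542.15
Age contribution = 4.33 * 29 = 125.57
BMR = 447.593 + 795.242 + 542.15 - 125.57
= 1659.42 kcal/day

1659.42 kcal/day


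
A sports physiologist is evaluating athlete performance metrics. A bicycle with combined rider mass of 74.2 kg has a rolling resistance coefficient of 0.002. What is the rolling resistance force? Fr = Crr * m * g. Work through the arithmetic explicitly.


Fr = 0.002 * 74.2 * 9.81
= 0.1484 * 9.81
= 1.456 N

1.456 N


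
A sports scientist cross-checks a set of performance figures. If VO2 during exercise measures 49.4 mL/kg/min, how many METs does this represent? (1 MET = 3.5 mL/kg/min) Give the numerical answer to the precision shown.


METs = VO2 / 3.5 = 49.4 / 3.5 = 14.11

14.11 METs


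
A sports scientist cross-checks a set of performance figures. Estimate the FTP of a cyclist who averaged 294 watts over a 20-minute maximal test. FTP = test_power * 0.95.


FTP = 294 * 0.95 = 279.3 W

279.3 W


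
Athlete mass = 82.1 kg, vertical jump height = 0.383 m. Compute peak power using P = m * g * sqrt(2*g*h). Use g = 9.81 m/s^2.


sqrt(2 * 9.81 * 0.383) = sqrt(7.51446) = 2.741252 m/s
P = 82.1 * 9.81 * 2.741252
= 2207.81 W

2207.81 W


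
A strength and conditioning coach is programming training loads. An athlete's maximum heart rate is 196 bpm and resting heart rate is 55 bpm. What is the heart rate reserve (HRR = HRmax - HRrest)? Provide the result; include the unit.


HRR = HRmax - HRrest
= 196 - 55
= 141 bpm

141 bpm


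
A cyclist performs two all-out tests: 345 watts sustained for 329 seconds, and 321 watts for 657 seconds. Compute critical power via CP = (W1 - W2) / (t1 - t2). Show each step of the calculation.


W1 = P1 * t1 = 345 * 329 = 113505 J
W2 = P2 * t2 = 321 * 657 = 210897 J
CP = (113505 - 210897) / (329 - 657)
= 296.93 W

296.93 W


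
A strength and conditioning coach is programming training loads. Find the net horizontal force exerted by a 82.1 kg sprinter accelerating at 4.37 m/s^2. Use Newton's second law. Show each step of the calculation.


Newton's second law: F = m * a
F = 82.1 * 4.37 = 358.78 N

358.78 N


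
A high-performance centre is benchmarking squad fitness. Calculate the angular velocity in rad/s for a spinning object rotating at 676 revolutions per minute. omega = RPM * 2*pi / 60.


omega = RPM * 2*pi / 60
= 676 * 6.28318531 / 60
= 70.791 rad/s

70.791 rad/s


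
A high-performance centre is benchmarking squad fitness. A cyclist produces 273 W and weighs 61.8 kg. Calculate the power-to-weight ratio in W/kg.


P/W = power / mass
= 273 / 61.8
= 4.417 W/kg

4.417 W/kg


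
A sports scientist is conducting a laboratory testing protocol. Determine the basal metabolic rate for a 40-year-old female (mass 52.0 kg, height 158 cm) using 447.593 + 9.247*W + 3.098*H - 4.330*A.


BMR = 447.593 + 9.247*52.0 + 3.098*158 - 4.330*40
= 1244.72 kcal/day

1244.72 kcal/day


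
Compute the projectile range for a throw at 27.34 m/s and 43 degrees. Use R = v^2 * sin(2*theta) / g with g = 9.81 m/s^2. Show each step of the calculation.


Two times the angle = 86 degrees
sin(86) = 0.997564
R = 747.4756 * 0.997564 / 9.81 = 76.01 m

76.01 m


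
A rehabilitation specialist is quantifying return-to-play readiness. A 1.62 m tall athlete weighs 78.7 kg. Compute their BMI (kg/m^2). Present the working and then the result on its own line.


height^2 = 2.6244 m^2
BMI = 78.7 / 2.6244 = 29.99 kg/m^2

29.99 kg/m^2


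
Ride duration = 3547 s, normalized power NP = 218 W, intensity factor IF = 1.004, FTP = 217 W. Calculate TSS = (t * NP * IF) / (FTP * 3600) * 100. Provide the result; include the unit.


Numerator = 3547 * 218 * 1.004 = 776338.984
Denominator = 217 * 3600 = 781200
TSS = 776338.984 / 781200 * 100
= 99.38

99.38 TSS


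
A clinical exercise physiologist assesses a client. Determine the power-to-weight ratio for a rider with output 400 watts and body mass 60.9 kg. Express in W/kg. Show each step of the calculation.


P/W = 400 / 60.9 = 6.568 W/kg

6.568 W/kg


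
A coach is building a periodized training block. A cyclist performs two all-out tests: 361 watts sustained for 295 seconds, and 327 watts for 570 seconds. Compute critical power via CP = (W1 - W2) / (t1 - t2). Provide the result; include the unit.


W1 = P1 * t1 = 361 * 295 = 106495 J
W2 = P2 * t2 = 327 * 570 = 186390 J
CP = (106495 - 186390) / (295 - 570)
= 290.53 W

290.53 W


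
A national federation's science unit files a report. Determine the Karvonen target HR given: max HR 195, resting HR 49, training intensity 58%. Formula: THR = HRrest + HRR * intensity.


HRR = HRmax - HRrest = 195 - 49 = 146
THR = 49 + 146 * 0.58
= 133.68 bpm

133.68 bpm


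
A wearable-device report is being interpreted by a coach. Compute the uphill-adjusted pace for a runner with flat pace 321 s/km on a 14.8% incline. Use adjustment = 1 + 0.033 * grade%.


Adjustment factor = 1 + 0.033 * 14.8 = 1.4884
Grade-adjusted pace = 321 * 1.4884 = 477.78 s/km

477.78 s/km


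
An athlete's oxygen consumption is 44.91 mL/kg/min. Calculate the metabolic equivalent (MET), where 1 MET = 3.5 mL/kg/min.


MET = VO2 / 3.5
= 44.91 / 3.5
= 12.83 METs

12.83 METs


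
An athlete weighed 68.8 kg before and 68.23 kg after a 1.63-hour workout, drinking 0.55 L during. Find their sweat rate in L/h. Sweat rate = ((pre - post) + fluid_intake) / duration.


Body mass change = 0.57 kg
Total sweat loss = 0.57 + 0.55 = 1.12 L
Rate = 1.12 / 1.63 = 0.687 L/h

0.687 L/h


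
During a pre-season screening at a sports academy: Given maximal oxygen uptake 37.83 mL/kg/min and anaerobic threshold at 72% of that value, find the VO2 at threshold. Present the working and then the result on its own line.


Percentage as decimal = 0.72
VO2 at AT = 37.83 * 0.72 = 27.24 mL/kg/min

27.24 mL/kg/min


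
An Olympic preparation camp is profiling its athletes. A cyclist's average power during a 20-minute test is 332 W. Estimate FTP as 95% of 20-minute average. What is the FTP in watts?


FTP = 20-min power * 0.95
= 332 * 0.95
= 315.4 W

315.4 W


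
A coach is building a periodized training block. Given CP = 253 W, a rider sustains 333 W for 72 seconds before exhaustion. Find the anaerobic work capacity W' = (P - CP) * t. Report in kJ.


Excess power = 333 - 253 = 80 W
Work above CP = 80 * 72 = 5760 J
W' = 5.76 kJ

5.76 kJ


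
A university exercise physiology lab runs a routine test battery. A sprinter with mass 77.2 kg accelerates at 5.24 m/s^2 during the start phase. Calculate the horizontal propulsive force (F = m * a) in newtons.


F = m * a
= 77.2 * 5.24
= 404.53 N

404.53 N


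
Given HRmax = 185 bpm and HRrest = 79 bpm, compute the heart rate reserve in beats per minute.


Heart rate reserve = maximum HR minus resting HR
HRR = 185 - 79 = 106 bpm

106 bpm


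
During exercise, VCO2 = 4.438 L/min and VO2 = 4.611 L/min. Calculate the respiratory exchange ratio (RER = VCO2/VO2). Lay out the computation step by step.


RER = VCO2 / VO2
= 4.438 / 4.611
= 0.9625

0.9625


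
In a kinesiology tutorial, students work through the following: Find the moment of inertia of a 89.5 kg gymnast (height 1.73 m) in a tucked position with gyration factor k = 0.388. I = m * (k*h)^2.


Radius of gyration = 0.388 * 1.73 = 0.67124 m
I = 89.5 * 0.67124^2
= 89.5 * 0.450563
= 40.325 kg*m^2

40.325 kg*m^2


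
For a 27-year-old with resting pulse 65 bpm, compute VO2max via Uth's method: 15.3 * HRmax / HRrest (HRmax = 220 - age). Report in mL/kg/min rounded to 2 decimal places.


Step 1: HRmax = 220 - 27 = 193 bpm
Step 2: Ratio = 193 / 65 = 2.9692
Step 3: VO2max = 15.3 * 2.9692 = 45.43 mL/kg/min

45.43 mL/kg/min


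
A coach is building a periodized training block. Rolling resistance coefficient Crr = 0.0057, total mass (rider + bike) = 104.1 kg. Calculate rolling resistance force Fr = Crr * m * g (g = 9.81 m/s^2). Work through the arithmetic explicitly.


Fr = Crr * m * g
= 0.0057 * 104.1 * 9.81
= 5.821 N

5.821 N


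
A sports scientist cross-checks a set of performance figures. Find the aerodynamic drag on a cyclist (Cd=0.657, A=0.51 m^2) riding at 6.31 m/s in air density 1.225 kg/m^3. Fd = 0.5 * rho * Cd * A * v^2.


Fd = 0.5 * 1.225 * 0.657 * 0.51 * 6.31^2
= 0.5 * 1.225 * 0.657 * 0.51 * 39.8161
= 8.171 N

8.171 N


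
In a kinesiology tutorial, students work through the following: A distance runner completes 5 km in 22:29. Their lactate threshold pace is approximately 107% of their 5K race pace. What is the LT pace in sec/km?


Convert to seconds: 22 min 29 s = 1349 s
Pace per km = 1349 / 5 = 269.8 s/km
LT pace = 269.8 * 1.07 = 288.69 s/km

288.69 s/km


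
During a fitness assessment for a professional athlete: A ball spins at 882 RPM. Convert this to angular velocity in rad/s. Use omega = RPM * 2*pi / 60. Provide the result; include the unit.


omega = 882 * 2 * pi / 60
= 882 * 6.28318531 / 60
= 5541.769 / 60
= 92.363 rad/s

92.363 rad/s


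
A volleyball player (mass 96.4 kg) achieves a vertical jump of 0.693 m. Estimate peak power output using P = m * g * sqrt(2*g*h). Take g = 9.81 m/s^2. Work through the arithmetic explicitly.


2 * g * h = 2 * 9.81 * 0.693 = 13.59666
sqrt(13.59666) = 3.687365 m/s
P = 96.4 * 9.81 * 3.687365 = 3487.08 W

3487.08 W


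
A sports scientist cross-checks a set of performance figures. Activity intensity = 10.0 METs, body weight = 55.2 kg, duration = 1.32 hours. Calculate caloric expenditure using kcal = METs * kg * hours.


kcal = 10.0 * 55.2 * 1.32
= 552.0 * 1.32
= 728.64 kcal

728.64 kcal


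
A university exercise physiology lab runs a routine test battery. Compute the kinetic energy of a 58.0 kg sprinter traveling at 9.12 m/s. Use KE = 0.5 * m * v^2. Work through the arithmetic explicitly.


Velocity squared = 83.1744
KE = 0.5 * 58.0 * 83.1744 = 2412.06 J

2412.06 J


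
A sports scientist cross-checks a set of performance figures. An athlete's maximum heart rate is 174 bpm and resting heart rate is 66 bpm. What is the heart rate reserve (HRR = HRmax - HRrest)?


HRR = HRmax - HRrest
= 174 - 66
= 108 bpm

108 bpm


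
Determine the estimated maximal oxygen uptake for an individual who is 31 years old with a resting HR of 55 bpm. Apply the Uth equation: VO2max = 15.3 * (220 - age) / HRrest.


HRmax = 220 - 31 = 189
VO2max = 15.3 * (189 / 55)
= 15.3 * 3.4364
= 52.58 mL/kg/min

52.58 mL/kg/min


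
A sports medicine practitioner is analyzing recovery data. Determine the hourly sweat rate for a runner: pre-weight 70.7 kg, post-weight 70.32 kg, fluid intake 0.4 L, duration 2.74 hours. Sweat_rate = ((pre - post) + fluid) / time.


Mass lost = 70.7 - 70.32 = 0.38 kg
Add fluid consumed: 0.38 + 0.4 = 0.78 L total sweat
Sweat rate = 0.78 / 2.74 = 0.285 L/h

0.285 L/h


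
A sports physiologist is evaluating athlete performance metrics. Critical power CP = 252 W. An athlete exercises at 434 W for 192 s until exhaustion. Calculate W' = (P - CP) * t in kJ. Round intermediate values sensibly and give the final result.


P - CP = 434 - 252 = 182 W
W' = 182 * 192 = 34944 J
= 34944 / 1000 = 34.944 kJ

34.944 kJ


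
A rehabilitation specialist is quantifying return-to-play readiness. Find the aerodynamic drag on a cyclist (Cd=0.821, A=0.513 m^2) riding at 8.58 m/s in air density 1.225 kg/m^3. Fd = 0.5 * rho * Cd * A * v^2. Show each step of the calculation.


Fd = 0.5 * 1.225 * 0.821 * 0.513 * 8.58^2
= 0.5 * 1.225 * 0.821 * 0.513 * 73.6164
= 18.991 N

18.991 N


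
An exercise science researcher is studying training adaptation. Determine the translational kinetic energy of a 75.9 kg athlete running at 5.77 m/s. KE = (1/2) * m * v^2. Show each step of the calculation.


KE = 0.5 * m * v^2
= 0.5 * 75.9 * 5.77^2
= 0.5 * 75.9 * 33.2929
= 1263.47 J

1263.47 J


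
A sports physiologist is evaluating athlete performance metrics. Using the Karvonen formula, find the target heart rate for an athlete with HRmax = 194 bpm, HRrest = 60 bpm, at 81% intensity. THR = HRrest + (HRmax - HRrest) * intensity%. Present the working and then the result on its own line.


HRR = 194 - 60 = 134
THR = 60 + 134 * 0.81
= 60 + 108.54
= 168.54 bpm

168.54 bpm


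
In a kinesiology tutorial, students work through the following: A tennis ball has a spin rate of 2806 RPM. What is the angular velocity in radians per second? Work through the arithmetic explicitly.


Convert RPM to rad/s: multiply by 2*pi and divide by 60
omega = 2806 * 2 * pi / 60
= 293.844 rad/s

293.844 rad/s


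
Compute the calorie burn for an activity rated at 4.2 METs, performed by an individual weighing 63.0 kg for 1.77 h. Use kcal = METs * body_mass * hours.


Product of METs and mass = 4.2 * 63.0 = 264.6
Total kcal = 264.6 * 1.77 = 468.34 kcal

468.34 kcal


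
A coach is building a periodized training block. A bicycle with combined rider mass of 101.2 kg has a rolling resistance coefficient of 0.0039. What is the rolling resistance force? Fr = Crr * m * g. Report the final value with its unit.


Fr = 0.0039 * 101.2 * 9.81
= 0.39468 * 9.81
= 3.872 N

3.872 N


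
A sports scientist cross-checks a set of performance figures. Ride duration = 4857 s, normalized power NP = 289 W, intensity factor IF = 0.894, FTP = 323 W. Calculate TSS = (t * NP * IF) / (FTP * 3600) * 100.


Numerator = 4857 * 289 * 0.894 = 1254883.662
Denominator = 323 * 3600 = 1162800
TSS = 1254883.662 / 1162800 * 100
= 107.92

107.92 TSS


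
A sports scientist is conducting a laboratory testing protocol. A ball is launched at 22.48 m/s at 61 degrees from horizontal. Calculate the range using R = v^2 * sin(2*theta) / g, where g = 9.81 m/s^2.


sin(2 * 61) = sin(122) = 0.848048
v^2 = 22.48^2 = 505.3504
R = 505.3504 * 0.848048 / 9.81
= 43.686 m

43.686 m


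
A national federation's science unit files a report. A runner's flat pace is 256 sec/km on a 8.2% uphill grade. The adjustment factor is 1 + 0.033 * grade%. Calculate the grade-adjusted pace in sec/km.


Factor = 1 + 0.033 * 8.2 = 1.2706
Adjusted pace = 256 * 1.2706
= 325.27 sec/km

325.27 s/km


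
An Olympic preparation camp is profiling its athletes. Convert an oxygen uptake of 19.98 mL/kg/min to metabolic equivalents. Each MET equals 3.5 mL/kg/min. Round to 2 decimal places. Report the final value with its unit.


One MET = 3.5 mL/kg/min
Number of METs = 19.98 / 3.5
= 5.71 METs

5.71 METs


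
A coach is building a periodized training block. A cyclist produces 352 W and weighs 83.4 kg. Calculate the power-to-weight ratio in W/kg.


P/W = power / mass
= 352 / 83.4
= 4.221 W/kg

4.221 W/kg


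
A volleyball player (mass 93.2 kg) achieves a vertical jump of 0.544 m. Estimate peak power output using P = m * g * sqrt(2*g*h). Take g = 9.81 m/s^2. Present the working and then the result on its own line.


2 * g * h = 2 * 9.81 * 0.544 = 10.67328
sqrt(10.67328) = 3.266999 m/s
P = 93.2 * 9.81 * 3.266999 = 2986.99 W

2986.99 W


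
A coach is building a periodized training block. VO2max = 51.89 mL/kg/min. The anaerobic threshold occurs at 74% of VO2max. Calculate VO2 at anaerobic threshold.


AT fraction = 74 / 100 = 0.74
AT VO2 = 51.89 * 0.74
= 38.4 mL/kg/min

38.4 mL/kg/min


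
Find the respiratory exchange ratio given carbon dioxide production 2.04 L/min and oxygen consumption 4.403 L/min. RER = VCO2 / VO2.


VCO2 = 2.04 L/min
VO2 = 4.403 L/min
RER = 2.04 / 4.403 = 0.4633

0.4633


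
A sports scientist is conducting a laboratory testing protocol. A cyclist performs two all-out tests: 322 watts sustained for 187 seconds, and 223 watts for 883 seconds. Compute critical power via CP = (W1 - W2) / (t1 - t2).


W1 = P1 * t1 = 322 * 187 = 60214 J
W2 = P2 * t2 = 223 * 883 = 196909 J
CP = (60214 - 196909) / (187 - 883)
= 196.4 W

196.4 W


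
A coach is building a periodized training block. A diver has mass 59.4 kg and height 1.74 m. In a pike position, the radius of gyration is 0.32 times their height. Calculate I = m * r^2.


r = 0.32 * 1.74 = 0.5568 m
I = m * r^2 = 59.4 * 0.310026 = 18.416 kg*m^2

18.416 kg*m^2


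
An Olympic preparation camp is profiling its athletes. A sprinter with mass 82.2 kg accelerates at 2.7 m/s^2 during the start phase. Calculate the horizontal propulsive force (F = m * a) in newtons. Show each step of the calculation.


F = m * a
= 82.2 * 2.7
= 221.94 N

221.94 N


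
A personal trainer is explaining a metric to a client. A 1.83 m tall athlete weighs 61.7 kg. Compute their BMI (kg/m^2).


height^2 = 3.3489 m^2
BMI = 61.7 / 3.3489 = 18.42 kg/m^2

18.42 kg/m^2


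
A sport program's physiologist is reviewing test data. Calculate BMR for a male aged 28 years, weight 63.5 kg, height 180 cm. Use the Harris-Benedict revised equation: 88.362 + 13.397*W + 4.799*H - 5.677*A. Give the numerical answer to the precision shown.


Substituting values:
W term = 13.397 * 63.5 = 850.7095
H term = 4.799 * 180 = 863.82
A term = 5.677 * 28 = 158.956
BMR = 1643.94 kcal/day

1643.94 kcal/day


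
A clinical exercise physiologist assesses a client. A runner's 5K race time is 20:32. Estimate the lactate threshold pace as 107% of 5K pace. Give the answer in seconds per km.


Total race time = 20*60 + 32 = 1232 seconds
5K pace = 1232 / 5 = 246.4 sec/km
LT pace = 246.4 * 1.07 = 263.65 sec/km

263.65 s/km


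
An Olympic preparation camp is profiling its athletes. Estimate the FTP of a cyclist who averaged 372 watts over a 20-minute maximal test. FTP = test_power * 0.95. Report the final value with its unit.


FTP = 372 * 0.95 = 353.4 W

353.4 W


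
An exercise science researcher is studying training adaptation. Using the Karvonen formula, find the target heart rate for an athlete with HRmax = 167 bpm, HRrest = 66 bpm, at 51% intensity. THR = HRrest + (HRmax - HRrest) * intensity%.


HRR = 167 - 66 = 101
THR = 66 + 101 * 0.51
= 66 + 51.51
= 117.51 bpm

117.51 bpm


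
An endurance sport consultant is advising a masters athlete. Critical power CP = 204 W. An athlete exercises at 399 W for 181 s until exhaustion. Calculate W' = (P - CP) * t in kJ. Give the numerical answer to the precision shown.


P - CP = 399 - 204 = 195 W
W' = 195 * 181 = 35295 J
= 35295 / 1000 = 35.295 kJ

35.295 kJ


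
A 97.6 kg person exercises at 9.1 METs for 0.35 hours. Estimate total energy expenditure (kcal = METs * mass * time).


Energy = METs * mass(kg) * time(h)
= 9.1 * 97.6 * 0.35
= 310.86 kcal

310.86 kcal


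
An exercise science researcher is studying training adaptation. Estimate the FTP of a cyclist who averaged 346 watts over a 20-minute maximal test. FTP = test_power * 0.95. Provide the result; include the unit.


FTP = 346 * 0.95 = 328.7 W

328.7 W


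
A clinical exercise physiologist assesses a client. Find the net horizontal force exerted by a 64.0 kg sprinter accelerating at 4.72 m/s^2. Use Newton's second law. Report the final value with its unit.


Newton's second law: F = m * a
F = 64.0 * 4.72 = 302.08 N

302.08 N


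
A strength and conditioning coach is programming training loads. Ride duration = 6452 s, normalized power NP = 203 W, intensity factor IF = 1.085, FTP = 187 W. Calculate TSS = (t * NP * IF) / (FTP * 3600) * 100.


Numerator = 6452 * 203 * 1.085 = 1421085.26
Denominator = 187 * 3600 = 673200
TSS = 1421085.26 / 673200 * 100
= 211.09

211.09 TSS


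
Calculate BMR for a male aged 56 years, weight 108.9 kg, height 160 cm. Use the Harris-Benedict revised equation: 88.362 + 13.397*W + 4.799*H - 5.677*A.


Substituting values:
W term = 13.397 * 108.9 = 1458.9333
H term = 4.799 * 160 = 767.84
A term = 5.677 * 56 = 317.912
BMR = 1997.22 kcal/day

1997.22 kcal/day


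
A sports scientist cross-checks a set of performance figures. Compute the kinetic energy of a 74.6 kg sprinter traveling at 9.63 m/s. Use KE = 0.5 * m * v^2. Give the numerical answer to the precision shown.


Velocity squared = 92.7369
KE = 0.5 * 74.6 * 92.7369 = 3459.09 J

3459.09 J


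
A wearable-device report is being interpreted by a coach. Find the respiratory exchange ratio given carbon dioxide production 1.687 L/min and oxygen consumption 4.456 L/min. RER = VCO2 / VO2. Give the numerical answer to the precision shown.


VCO2 = 1.687 L/min
VO2 = 4.456 L/min
RER = 1.687 / 4.456 = 0.3786

0.3786


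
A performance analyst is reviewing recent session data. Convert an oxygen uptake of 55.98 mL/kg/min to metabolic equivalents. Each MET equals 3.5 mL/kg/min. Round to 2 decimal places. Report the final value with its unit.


One MET = 3.5 mL/kg/min
Number of METs = 55.98 / 3.5
= 15.99 METs

15.99 METs


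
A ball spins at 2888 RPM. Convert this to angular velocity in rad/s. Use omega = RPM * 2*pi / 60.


omega = 2888 * 2 * pi / 60
= 2888 * 6.28318531 / 60
= 18145.839 / 60
= 302.431 rad/s

302.431 rad/s


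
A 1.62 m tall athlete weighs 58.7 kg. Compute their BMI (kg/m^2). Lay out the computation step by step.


height^2 = 2.6244 m^2
BMI = 58.7 / 2.6244 = 22.37 kg/m^2

22.37 kg/m^2


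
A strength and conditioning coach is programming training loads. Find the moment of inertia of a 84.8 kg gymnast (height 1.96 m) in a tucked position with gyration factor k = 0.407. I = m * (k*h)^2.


Radius of gyration = 0.407 * 1.96 = 0.79772 m
I = 84.8 * 0.79772^2
= 84.8 * 0.636357
= 53.963 kg*m^2

53.963 kg*m^2


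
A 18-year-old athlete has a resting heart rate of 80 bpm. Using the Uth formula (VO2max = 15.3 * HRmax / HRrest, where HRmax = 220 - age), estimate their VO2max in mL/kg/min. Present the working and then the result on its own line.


HRmax = 220 - 18 = 202 bpm
Ratio = HRmax / HRrest = 202 / 80 = 2.525
VO2max = 15.3 * 2.525 = 38.63 mL/kg/min

38.63 mL/kg/min


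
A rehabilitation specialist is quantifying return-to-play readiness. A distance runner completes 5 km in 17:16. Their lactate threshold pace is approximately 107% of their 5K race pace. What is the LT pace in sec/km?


Convert to seconds: 17 min 16 s = 1036 s
Pace per km = 1036 / 5 = 207.2 s/km
LT pace = 207.2 * 1.07 = 221.7 s/km

221.7 s/km


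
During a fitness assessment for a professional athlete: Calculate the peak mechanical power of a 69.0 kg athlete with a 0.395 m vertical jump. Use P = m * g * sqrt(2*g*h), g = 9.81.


First, sqrt(2gh) = sqrt(2 * 9.81 * 0.395)
= sqrt(7.7499) = 2.783864 m/s
Power = 69.0 * 9.81 * 2.783864 = 1884.37 W

1884.37 W


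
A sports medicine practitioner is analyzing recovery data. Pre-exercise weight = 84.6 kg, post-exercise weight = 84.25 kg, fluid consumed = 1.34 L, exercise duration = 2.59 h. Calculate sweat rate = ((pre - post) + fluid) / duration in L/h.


Weight loss = 84.6 - 84.25 = 0.35 kg (approx L)
Total sweat = 0.35 + 1.34 = 1.69 L
Sweat rate = 1.69 / 2.59 = 0.653 L/h

0.653 L/h


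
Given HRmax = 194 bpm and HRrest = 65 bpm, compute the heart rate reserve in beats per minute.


Heart rate reserve = maximum HR minus resting HR
HRR = 194 - 65 = 129 bpm

129 bpm


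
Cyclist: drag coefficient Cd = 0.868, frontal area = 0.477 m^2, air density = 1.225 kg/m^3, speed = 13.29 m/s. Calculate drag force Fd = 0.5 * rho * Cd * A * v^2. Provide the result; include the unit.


v^2 = 13.29^2 = 176.6241
Fd = 0.5 * 1.225 * 0.868 * 0.477 * 176.6241
= 44.791 N

44.791 N


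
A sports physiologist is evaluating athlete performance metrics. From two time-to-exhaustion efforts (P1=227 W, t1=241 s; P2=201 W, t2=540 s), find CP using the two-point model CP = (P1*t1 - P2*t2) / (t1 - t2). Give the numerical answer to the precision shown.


Work in trial 1 = 54707 J
Work in trial 2 = 108540 J
Delta work = -53833 J
Delta time = -299 s
CP = -53833 / -299 = 180.04 W

180.04 W


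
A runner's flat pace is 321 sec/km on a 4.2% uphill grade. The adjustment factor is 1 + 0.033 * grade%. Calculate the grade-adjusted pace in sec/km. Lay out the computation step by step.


Factor = 1 + 0.033 * 4.2 = 1.1386
Adjusted pace = 321 * 1.1386
= 365.49 sec/km

365.49 s/km


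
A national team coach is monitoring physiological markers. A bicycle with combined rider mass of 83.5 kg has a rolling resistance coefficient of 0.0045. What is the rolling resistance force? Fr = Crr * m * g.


Fr = 0.0045 * 83.5 * 9.81
= 0.37575 * 9.81
= 3.686 N

3.686 N


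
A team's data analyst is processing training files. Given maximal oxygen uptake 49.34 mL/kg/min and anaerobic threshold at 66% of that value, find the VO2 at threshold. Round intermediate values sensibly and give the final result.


Percentage as decimal = 0.66
VO2 at AT = 49.34 * 0.66 = 32.56 mL/kg/min

32.56 mL/kg/min


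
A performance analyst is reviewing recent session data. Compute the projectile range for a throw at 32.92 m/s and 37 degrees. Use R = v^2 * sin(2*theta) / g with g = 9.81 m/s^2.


Two times the angle = 74 degrees
sin(74) = 0.961262
R = 1083.7264 * 0.961262 / 9.81 = 106.192 m

106.192 m


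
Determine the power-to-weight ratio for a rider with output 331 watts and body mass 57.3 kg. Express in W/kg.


P/W = 331 / 57.3 = 5.777 W/kg

5.777 W/kg


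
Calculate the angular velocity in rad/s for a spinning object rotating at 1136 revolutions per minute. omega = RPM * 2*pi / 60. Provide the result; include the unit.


omega = RPM * 2*pi / 60
= 1136 * 6.28318531 / 60
= 118.962 rad/s

118.962 rad/s


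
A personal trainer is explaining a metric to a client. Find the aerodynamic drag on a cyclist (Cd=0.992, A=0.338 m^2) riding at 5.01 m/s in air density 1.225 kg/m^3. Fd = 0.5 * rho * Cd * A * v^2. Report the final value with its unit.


Fd = 0.5 * 1.225 * 0.992 * 0.338 * 5.01^2
= 0.5 * 1.225 * 0.992 * 0.338 * 25.1001
= 5.155 N

5.155 N


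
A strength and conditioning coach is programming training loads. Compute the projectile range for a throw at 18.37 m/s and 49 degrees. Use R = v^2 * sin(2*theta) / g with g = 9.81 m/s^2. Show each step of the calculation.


Two times the angle = 98 degrees
sin(98) = 0.990268
R = 337.4569 * 0.990268 / 9.81 = 34.065 m

34.065 m


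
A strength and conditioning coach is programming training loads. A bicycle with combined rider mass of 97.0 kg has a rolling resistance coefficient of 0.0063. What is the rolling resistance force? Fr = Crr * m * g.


Fr = 0.0063 * 97.0 * 9.81
= 0.6111 * 9.81
= 5.995 N

5.995 N


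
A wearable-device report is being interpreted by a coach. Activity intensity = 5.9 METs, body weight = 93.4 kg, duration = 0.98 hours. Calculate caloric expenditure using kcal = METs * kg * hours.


kcal = 5.9 * 93.4 * 0.98
= 551.06 * 0.98
= 540.04 kcal

540.04 kcal


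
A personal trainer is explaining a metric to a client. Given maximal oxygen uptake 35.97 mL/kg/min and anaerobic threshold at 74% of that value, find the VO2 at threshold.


Percentage as decimal = 0.74
VO2 at AT = 35.97 * 0.74 = 26.62 mL/kg/min

26.62 mL/kg/min


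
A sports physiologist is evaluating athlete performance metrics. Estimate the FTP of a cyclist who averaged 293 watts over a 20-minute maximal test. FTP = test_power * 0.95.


FTP = 293 * 0.95 = 278.35 W

278.35 W


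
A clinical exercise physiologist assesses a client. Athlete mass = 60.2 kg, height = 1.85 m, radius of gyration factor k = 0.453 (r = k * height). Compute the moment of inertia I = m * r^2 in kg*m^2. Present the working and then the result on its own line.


r = k * height = 0.453 * 1.85 = 0.83805 m
r^2 = 0.83805^2 = 0.702328
I = 60.2 * 0.702328 = 42.28 kg*m^2

42.28 kg*m^2


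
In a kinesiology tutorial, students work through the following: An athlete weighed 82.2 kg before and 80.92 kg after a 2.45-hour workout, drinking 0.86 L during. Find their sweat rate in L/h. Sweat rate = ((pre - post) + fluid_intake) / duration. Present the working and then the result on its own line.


Body mass change = 1.28 kg
Total sweat loss = 1.28 + 0.86 = 2.14 L
Rate = 2.14 / 2.45 = 0.873 L/h

0.873 L/h


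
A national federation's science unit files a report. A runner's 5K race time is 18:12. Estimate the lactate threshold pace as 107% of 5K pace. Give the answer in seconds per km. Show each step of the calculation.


Total race time = 18*60 + 12 = 1092 seconds
5K pace = 1092 / 5 = 218.4 sec/km
LT pace = 218.4 * 1.07 = 233.69 sec/km

233.69 s/km


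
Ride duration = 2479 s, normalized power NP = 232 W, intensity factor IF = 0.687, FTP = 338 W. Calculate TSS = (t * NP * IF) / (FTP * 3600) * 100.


Numerator = 2479 * 232 * 0.687 = 395112.936
Denominator = 338 * 3600 = 1216800
TSS = 395112.936 / 1216800 * 100
= 32.47

32.47 TSS


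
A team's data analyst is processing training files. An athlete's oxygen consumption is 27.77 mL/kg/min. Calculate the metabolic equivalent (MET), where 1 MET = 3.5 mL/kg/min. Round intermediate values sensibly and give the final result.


MET = VO2 / 3.5
= 27.77 / 3.5
= 7.93 METs

7.93 METs


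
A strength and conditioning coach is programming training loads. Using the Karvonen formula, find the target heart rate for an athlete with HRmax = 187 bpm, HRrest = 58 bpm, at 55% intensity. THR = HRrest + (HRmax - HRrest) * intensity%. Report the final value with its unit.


HRR = 187 - 58 = 129
THR = 58 + 129 * 0.55
= 58 + 70.95
= 128.95 bpm

128.95 bpm


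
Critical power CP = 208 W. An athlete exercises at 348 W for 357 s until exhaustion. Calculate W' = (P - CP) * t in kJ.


P - CP = 348 - 208 = 140 W
W' = 140 * 357 = 49980 J
= 49980 / 1000 = 49.98 kJ

49.98 kJ


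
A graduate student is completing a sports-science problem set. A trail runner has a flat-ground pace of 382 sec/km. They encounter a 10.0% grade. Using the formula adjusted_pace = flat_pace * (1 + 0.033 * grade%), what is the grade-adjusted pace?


Grade factor = 1 + 0.033 * 10.0 = 1.33
Adjusted = 382 * 1.33 = 508.06 sec/km

508.06 s/km


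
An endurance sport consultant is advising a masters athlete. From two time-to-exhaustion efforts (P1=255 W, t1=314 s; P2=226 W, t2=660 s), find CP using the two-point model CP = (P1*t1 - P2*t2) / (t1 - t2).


Work in trial 1 = 80070 J
Work in trial 2 = 149160 J
Delta work = -69090 J
Delta time = -346 s
CP = -69090 / -346 = 199.68 W

199.68 W


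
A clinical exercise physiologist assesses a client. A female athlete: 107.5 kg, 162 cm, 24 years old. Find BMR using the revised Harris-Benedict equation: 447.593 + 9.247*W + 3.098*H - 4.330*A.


Intercept = 447.593
Weight contribution = 9.247 * 107.5 = 994.0525
Height contribution = 3.098 * 162 = 501.876
Age contribution = 4.33 * 24 = 103.92
BMR = 447.593 + 994.0525 + 501.876 - 103.92
= 1839.6 kcal/day

1839.6 kcal/day


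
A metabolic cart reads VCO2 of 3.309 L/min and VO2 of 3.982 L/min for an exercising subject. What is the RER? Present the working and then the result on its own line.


RER = VCO2 / VO2 = 3.309 / 3.982 = 0.831

0.831


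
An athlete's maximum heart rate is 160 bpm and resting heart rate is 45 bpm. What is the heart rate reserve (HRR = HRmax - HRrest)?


HRR = HRmax - HRrest
= 160 - 45
= 115 bpm

115 bpm


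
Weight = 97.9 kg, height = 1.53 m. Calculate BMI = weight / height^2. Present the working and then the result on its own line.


height^2 = 1.53^2 = 2.3409
BMI = 97.9 / 2.3409 = 41.82 kg/m^2

41.82 kg/m^2


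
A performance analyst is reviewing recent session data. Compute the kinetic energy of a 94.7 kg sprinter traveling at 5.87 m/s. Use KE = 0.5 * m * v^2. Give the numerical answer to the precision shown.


Velocity squared = 34.4569
KE = 0.5 * 94.7 * 34.4569 = 1631.53 J

1631.53 J


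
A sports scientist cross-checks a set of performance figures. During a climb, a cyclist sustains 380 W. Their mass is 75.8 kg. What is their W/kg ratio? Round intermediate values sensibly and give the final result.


Power-to-weight = 380 W / 75.8 kg
= 5.013 W/kg

5.013 W/kg


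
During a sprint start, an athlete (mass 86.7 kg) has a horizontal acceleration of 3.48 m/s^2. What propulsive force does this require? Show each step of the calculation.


Propulsive force = mass * acceleration
= 86.7 kg * 3.48 m/s^2
= 301.72 N

301.72 N


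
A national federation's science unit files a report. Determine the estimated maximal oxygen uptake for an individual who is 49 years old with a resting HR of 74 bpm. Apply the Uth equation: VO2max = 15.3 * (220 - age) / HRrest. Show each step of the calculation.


HRmax = 220 - 49 = 171
VO2max = 15.3 * (171 / 74)
= 15.3 * 2.3108
= 35.36 mL/kg/min

35.36 mL/kg/min


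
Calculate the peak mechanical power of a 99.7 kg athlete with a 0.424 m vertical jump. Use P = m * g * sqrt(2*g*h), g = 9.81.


First, sqrt(2gh) = sqrt(2 * 9.81 * 0.424)
= sqrt(8.31888) = 2.884247 m/s
Power = 99.7 * 9.81 * 2.884247 = 2820.96 W

2820.96 W


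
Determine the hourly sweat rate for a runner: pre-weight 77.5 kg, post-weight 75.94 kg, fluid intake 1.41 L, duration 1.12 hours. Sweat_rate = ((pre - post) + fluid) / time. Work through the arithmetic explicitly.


Mass lost = 77.5 - 75.94 = 1.56 kg
Add fluid consumed: 1.56 + 1.41 = 2.97 L total sweat
Sweat rate = 2.97 / 1.12 = 2.652 L/h

2.652 L/h


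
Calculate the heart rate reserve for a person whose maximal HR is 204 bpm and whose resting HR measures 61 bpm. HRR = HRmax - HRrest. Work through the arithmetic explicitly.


HRmax = 204 bpm
HRrest = 61 bpm
HRR = 204 - 61 = 143 bpm

143 bpm


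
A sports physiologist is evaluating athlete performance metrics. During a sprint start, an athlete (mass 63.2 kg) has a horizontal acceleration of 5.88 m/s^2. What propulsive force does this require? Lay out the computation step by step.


Propulsive force = mass * acceleration
= 63.2 kg * 5.88 m/s^2
= 371.62 N

371.62 N


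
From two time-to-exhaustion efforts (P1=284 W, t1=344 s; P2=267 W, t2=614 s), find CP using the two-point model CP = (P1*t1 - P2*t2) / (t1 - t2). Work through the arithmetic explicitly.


Work in trial 1 = 97696 J
Work in trial 2 = 163938 J
Delta work = -66242 J
Delta time = -270 s
CP = -66242 / -270 = 245.34 W

245.34 W


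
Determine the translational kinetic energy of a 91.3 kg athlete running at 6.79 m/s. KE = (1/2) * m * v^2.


KE = 0.5 * m * v^2
= 0.5 * 91.3 * 6.79^2
= 0.5 * 91.3 * 46.1041
= 2104.65 J

2104.65 J


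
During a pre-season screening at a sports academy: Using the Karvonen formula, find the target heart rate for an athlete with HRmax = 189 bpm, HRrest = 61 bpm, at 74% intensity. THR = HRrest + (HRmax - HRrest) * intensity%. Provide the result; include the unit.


HRR = 189 - 61 = 128
THR = 61 + 128 * 0.74
= 61 + 94.72
= 155.72 bpm

155.72 bpm


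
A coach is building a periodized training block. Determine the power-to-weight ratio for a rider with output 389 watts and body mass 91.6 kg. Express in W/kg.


P/W = 389 / 91.6 = 4.247 W/kg

4.247 W/kg


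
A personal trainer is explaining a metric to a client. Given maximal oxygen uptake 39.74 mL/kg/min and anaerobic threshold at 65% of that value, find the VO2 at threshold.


Percentage as decimal = 0.65
VO2 at AT = 39.74 * 0.65 = 25.83 mL/kg/min

25.83 mL/kg/min


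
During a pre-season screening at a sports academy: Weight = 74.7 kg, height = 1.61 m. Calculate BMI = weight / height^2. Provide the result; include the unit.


height^2 = 1.61^2 = 2.5921
BMI = 74.7 / 2.5921 = 28.82 kg/m^2

28.82 kg/m^2


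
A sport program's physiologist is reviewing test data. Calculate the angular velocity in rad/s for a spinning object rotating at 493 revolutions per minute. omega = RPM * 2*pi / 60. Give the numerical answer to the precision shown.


omega = RPM * 2*pi / 60
= 493 * 6.28318531 / 60
= 51.627 rad/s

51.627 rad/s


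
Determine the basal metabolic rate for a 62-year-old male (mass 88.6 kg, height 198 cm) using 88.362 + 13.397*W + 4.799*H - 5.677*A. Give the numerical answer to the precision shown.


BMR = 88.362 + 13.397*88.6 + 4.799*198 - 5.677*62
= 1873.56 kcal/day

1873.56 kcal/day


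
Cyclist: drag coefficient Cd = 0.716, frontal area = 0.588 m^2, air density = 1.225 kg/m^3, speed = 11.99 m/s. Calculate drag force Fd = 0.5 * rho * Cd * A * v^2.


v^2 = 11.99^2 = 143.7601
Fd = 0.5 * 1.225 * 0.716 * 0.588 * 143.7601
= 37.071 N

37.071 N


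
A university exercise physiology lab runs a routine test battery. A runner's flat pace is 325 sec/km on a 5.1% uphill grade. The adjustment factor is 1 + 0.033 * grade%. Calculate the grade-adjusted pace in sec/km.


Factor = 1 + 0.033 * 5.1 = 1.1683
Adjusted pace = 325 * 1.1683
= 379.7 sec/km

379.7 s/km


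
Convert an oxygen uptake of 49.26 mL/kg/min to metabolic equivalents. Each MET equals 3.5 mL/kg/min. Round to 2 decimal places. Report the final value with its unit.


One MET = 3.5 mL/kg/min
Number of METs = 49.26 / 3.5
= 14.07 METs

14.07 METs


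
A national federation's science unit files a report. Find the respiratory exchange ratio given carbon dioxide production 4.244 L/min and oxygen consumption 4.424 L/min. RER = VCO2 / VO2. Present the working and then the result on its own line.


VCO2 = 4.244 L/min
VO2 = 4.424 L/min
RER = 4.244 / 4.424 = 0.9593

0.9593


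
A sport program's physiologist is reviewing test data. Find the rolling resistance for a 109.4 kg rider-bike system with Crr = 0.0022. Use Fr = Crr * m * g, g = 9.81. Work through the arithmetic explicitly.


m * g = 109.4 * 9.81 = 1073.214 N
Fr = 0.0022 * 1073.214 = 2.361 N

2.361 N


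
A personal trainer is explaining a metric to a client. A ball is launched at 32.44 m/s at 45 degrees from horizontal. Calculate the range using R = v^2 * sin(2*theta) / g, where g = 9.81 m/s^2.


sin(2 * 45) = sin(90) = 1.0
v^2 = 32.44^2 = 1052.3536
R = 1052.3536 * 1.0 / 9.81
= 107.274 m

107.274 m


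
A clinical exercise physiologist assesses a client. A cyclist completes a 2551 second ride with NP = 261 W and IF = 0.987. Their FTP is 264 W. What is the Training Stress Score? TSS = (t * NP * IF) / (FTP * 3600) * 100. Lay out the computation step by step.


t * NP * IF = 2551 * 261 * 0.987 = 657155.457
FTP * 3600 = 950400
TSS = (657155.457 / 950400) * 100 = 69.15

69.15 TSS


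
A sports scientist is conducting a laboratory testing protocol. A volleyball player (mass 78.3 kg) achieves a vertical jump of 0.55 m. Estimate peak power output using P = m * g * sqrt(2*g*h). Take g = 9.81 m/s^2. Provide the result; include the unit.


2 * g * h = 2 * 9.81 * 0.55 = 10.791
sqrt(10.791) = 3.284966 m/s
P = 78.3 * 9.81 * 3.284966 = 2523.26 W

2523.26 W
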